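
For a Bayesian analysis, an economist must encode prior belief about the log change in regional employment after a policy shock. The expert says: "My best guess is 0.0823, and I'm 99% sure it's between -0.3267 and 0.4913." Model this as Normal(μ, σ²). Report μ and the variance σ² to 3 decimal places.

A symmetric 99% interval runs μ ± z·σ with z = 2.576.
Half-width = 0.409, so σ = 0.409/2.576 = 0.1588 and σ² = 0.025.
μ is the stated best guess, 0.082.

μ = 0.082, σ² = 0.025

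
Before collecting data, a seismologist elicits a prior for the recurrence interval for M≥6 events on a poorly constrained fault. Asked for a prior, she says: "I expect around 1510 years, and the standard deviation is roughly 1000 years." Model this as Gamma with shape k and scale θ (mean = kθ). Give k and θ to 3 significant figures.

k ≈ 2.28, θ ≈ 662

For Gamma(k, scale θ): mean = kθ, variance = kθ², so CV = 1/√k.
CV = SD/mean = 1000/1510 = 0.6623, hence k = 1/CV² = 2.28.
Then θ = mean/k = 1510/2.28 = 662.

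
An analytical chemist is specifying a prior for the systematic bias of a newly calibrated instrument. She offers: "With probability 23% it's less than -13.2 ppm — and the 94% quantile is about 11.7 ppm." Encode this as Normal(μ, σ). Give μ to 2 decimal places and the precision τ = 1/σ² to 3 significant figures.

For Normal(μ,σ), the p-quantile is μ + z_p·σ. Here z_{0.23} = -0.7388, z_{0.94} = 1.555.
So -13.2 = μ − 0.7388σ and 11.7 = μ + 1.555σ.
Subtracting: σ = (11.7 − -13.2)/(1.555 − (-0.7388)) = 10.86.
Then μ = -13.2 − (-0.7388)·10.86 = -5.18.
Precision τ = 1/σ² = 1/10.86² = 0.00848.

μ = -5.18, τ = 0.00848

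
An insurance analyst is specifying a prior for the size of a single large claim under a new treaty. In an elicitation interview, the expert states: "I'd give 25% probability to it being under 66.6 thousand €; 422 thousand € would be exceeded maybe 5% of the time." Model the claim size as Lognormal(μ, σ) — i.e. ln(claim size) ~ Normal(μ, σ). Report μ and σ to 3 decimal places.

μ ≈ 4.736, σ ≈ 0.796

If T ~ Lognormal(μ,σ) then ln T ~ Normal(μ,σ), so the p-quantile of ln T is μ + z_p·σ.
ln(66.6) = 4.199 and ln(422) = 6.045; z_{0.25} = -0.6745, z_{0.95} = 1.645.
σ = (6.045 − 4.199)/(1.645 − (-0.6745)) = 0.796.
μ = 4.199 − (-0.6745)·0.796 = 4.736.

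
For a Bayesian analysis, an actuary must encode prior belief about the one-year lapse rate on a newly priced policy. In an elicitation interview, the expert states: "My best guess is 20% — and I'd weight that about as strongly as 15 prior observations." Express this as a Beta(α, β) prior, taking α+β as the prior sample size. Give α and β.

α = 3, β = 12

Under the effective-sample-size interpretation, Beta(α, β) has prior mean α/(α+β) and prior sample size α+β.
So α+β = 15 and α/(α+β) = 0.2, giving α = 0.2·15 = 3 and β = 15 − 3 = 12.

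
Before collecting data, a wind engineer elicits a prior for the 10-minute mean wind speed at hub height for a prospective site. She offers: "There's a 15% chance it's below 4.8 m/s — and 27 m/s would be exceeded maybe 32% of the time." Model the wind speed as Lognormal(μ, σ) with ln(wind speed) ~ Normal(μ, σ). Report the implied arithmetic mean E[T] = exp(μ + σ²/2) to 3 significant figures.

If T ~ Lognormal(μ,σ) then ln T ~ Normal(μ,σ), so the p-quantile of ln T is μ + z_p·σ.
ln(4.8) = 1.569 and ln(27) = 3.296; z_{0.15} = -1.036, z_{0.68} = 0.4677.
σ = (3.296 − 1.569)/(0.4677 − (-1.036)) = 1.148.
μ = 1.569 − (-1.036)·1.148 = 2.759.
E[T] = exp(μ + σ²/2) = exp(2.759 + 0.6593) = 30.5 m/s.

E[T] ≈ 30.5 m/s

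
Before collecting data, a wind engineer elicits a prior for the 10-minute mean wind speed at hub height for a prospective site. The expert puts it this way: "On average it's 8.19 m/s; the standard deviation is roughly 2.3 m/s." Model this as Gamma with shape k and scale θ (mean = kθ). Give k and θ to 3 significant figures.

k ≈ 12.7, θ ≈ 0.646

For Gamma(k, scale θ): mean = kθ, variance = kθ², so CV = 1/√k.
CV = SD/mean = 2.3/8.19 = 0.2808, hence k = 1/CV² = 12.7.
Then θ = mean/k = 8.19/12.7 = 0.646.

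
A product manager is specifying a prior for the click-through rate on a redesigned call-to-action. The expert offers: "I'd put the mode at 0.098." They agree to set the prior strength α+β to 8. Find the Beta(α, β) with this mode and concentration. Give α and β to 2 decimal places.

For α,β > 1 the Beta mode is (α−1)/(α+β−2). With α+β = 8, the mode is (α−1)/6.
Set (α−1)/6 = 0.098 → α = 1 + 0.098·6 = 1.59.
β = 8 − α = 6.41.

α = 1.59, β = 6.41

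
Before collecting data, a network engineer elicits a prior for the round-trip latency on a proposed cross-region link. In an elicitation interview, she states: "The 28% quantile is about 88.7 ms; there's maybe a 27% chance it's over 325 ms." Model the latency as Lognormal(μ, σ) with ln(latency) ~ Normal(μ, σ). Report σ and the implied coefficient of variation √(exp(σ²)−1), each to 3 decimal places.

σ ≈ 1.086, CV ≈ 1.501

If T ~ Lognormal(μ,σ) then ln T ~ Normal(μ,σ), so the p-quantile of ln T is μ + z_p·σ.
ln(88.7) = 4.485 and ln(325) = 5.784; z_{0.28} = -0.5828, z_{0.73} = 0.6128.
σ = (5.784 − 4.485)/(0.6128 − (-0.5828)) = 1.086.
μ = 4.485 − (-0.5828)·1.086 = 5.118.
CV = √(exp(σ²)−1) = √(exp(1.1795)−1) = 1.501.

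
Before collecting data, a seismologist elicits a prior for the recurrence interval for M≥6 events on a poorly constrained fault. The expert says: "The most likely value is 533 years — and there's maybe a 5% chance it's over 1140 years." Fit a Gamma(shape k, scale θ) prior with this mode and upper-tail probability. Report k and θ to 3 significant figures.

k ≈ 5.77, θ ≈ 112

Gamma(k,θ) with k>1 has mode (k−1)θ, so θ = 533/(k−1).
Need P(X < 1140) = 0.95 with θ tied to k this way. Start at k = 2, θ = 533: P(X<1140) ≈ 0.630.
Too low — raise k to concentrate. Iterating converges to k ≈ 5.77.
Then θ = 533/(5.77−1) ≈ 112.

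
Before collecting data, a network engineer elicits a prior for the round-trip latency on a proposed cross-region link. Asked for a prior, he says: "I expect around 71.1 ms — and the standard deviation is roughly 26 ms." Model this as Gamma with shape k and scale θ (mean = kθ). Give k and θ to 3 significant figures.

For Gamma(k, scale θ): mean = kθ, variance = kθ², so CV = 1/√k.
CV = SD/mean = 26/71.1 = 0.3657, hence k = 1/CV² = 7.48.
Then θ = mean/k = 71.1/7.48 = 9.51.

k ≈ 7.48, θ ≈ 9.51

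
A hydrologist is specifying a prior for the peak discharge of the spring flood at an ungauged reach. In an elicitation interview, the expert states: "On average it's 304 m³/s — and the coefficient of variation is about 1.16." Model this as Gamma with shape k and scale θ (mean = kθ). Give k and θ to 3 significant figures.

For Gamma(k, scale θ): mean = kθ, variance = kθ², so CV = 1/√k.
CV = 1.16, hence k = 1/CV² = 0.743.
Then θ = mean/k = 304/0.743 = 409.

k ≈ 0.743, θ ≈ 409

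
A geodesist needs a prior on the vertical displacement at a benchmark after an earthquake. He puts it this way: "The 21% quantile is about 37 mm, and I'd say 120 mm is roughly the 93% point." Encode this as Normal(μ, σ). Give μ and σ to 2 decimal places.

μ = 66.33, σ = 36.37

The p-quantile of Normal(μ,σ) is μ + z_p·σ, with z_{0.21} = -0.8064 and z_{0.93} = 1.476.
Eliminate σ: μ = (z₂·x₁ − z₁·x₂)/(z₂ − z₁) = (1.476·37 − (-0.8064)·120)/2.282 = 66.33.
Then σ = (x₂ − x₁)/(z₂ − z₁) = (120 − 37)/2.282 = 36.37.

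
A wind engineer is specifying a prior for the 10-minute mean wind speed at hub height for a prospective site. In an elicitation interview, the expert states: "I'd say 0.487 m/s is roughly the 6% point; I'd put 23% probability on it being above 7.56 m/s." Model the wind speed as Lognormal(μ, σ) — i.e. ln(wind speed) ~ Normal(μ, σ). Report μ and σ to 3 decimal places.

If T ~ Lognormal(μ,σ) then ln T ~ Normal(μ,σ), so the p-quantile of ln T is μ + z_p·σ.
ln(0.487) = -0.7195 and ln(7.56) = 2.023; z_{0.06} = -1.555, z_{0.77} = 0.7388.
σ = (2.023 − -0.7195)/(0.7388 − (-1.555)) = 1.196.
μ = -0.7195 − (-1.555)·1.196 = 1.139.

μ ≈ 1.139, σ ≈ 1.196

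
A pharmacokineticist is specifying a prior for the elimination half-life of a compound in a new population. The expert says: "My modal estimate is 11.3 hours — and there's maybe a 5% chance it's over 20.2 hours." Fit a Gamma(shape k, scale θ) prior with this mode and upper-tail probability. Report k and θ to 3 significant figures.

k ≈ 9.26, θ ≈ 1.37

Gamma(k,θ) with k>1 has mode (k−1)θ, so θ = 11.3/(k−1).
Need P(X < 20.2) = 0.95 with θ tied to k this way. Start at k = 2, θ = 11.3: P(X<20.2) ≈ 0.533.
Too low — raise k to concentrate. Iterating converges to k ≈ 9.26.
Then θ = 11.3/(9.26−1) ≈ 1.37.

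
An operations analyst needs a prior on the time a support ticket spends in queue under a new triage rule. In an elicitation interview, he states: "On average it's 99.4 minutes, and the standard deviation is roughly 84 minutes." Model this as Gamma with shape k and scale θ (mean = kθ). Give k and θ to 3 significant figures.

For Gamma(k, scale θ): mean = kθ, variance = kθ², so CV = 1/√k.
CV = SD/mean = 84/99.4 = 0.8451, hence k = 1/CV² = 1.4.
Then θ = mean/k = 99.4/1.4 = 71.

k ≈ 1.4, θ ≈ 71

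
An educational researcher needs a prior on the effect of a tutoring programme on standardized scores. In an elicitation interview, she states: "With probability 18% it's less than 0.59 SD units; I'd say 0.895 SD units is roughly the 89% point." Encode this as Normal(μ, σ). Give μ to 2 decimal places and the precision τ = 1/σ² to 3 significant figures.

For Normal(μ,σ), the p-quantile is μ + z_p·σ. Here z_{0.18} = -0.9154, z_{0.89} = 1.227.
So 0.59 = μ − 0.9154σ and 0.895 = μ + 1.227σ.
Subtracting: σ = (0.895 − 0.59)/(1.227 − (-0.9154)) = 0.14.
Then μ = 0.59 − (-0.9154)·0.14 = 0.72.
Precision τ = 1/σ² = 1/0.1424² = 49.3.

μ = 0.72, τ = 49.3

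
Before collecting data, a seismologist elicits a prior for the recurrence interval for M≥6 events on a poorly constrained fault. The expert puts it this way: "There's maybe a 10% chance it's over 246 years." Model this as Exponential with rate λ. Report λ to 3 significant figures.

P(T > 246.0) = e^(−λ·246.0) = 0.1, so λ = −ln(0.1)/246.0 = 0.00936.

λ ≈ 0.00936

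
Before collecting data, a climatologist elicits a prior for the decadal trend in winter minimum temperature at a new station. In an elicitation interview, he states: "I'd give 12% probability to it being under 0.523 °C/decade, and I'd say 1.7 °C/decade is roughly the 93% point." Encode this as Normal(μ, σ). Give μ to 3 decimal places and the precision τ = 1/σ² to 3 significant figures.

μ = 1.045, τ = 5.07

For Normal(μ,σ), the p-quantile is μ + z_p·σ. Here z_{0.12} = -1.175, z_{0.93} = 1.476.
So 0.523 = μ − 1.175σ and 1.7 = μ + 1.476σ.
Subtracting: σ = (1.7 − 0.523)/(1.476 − (-1.175)) = 0.444.
Then μ = 0.523 − (-1.175)·0.444 = 1.045.
Precision τ = 1/σ² = 1/0.444² = 5.07.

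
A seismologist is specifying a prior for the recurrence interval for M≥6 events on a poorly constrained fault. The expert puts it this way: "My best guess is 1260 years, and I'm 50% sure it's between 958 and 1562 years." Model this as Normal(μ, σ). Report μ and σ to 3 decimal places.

A symmetric 50% interval runs μ ± z·σ with z = 0.6745.
Half-width = 302, so σ = 302/0.6745 = 447.746.
μ is the stated best guess, 1260.000.

μ = 1260.000, σ = 447.746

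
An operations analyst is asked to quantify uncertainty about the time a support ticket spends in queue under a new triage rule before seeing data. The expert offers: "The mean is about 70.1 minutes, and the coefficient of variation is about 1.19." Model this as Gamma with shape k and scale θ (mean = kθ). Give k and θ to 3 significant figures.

k ≈ 0.706, θ ≈ 99.3

For Gamma(k, scale θ): mean = kθ, variance = kθ², so CV = 1/√k.
CV = 1.19, hence k = 1/CV² = 0.706.
Then θ = mean/k = 70.1/0.706 = 99.3.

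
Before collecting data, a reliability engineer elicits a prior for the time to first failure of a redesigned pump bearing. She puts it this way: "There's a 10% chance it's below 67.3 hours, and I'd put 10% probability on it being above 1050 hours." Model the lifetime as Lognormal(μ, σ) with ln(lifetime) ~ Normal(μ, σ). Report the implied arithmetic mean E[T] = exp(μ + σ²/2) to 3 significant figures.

E[T] ≈ 472 hours

If T ~ Lognormal(μ,σ) then ln T ~ Normal(μ,σ), so the p-quantile of ln T is μ + z_p·σ.
ln(67.3) = 4.209 and ln(1050) = 6.957; z_{0.1} = -1.282, z_{0.9} = 1.282.
σ = (6.957 − 4.209)/(1.282 − (-1.282)) = 1.072.
μ = 4.209 − (-1.282)·1.072 = 5.583.
E[T] = exp(μ + σ²/2) = exp(5.583 + 0.5745) = 472 hours.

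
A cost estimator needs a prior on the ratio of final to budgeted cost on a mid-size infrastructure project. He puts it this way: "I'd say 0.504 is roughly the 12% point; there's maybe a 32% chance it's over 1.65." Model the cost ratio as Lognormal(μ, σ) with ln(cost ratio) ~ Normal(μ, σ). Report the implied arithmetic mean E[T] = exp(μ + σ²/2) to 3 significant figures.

If T ~ Lognormal(μ,σ) then ln T ~ Normal(μ,σ), so the p-quantile of ln T is μ + z_p·σ.
ln(0.504) = -0.6852 and ln(1.65) = 0.5008; z_{0.12} = -1.175, z_{0.68} = 0.4677.
σ = (0.5008 − -0.6852)/(0.4677 − (-1.175)) = 0.722.
μ = -0.6852 − (-1.175)·0.722 = 0.163.
E[T] = exp(μ + σ²/2) = exp(0.163 + 0.2606) = 1.53.

E[T] ≈ 1.53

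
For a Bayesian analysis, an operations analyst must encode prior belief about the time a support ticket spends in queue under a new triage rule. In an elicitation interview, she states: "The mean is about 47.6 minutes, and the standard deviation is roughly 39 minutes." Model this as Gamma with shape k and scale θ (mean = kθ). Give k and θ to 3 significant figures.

k ≈ 1.49, θ ≈ 32

For Gamma(k, scale θ): mean = kθ, variance = kθ², so CV = 1/√k.
CV = SD/mean = 39/47.6 = 0.8193, hence k = 1/CV² = 1.49.
Then θ = mean/k = 47.6/1.49 = 32.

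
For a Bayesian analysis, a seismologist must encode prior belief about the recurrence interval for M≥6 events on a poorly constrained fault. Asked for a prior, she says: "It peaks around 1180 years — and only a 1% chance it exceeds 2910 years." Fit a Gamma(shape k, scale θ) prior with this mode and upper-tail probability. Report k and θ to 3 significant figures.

k ≈ 6.78, θ ≈ 204

Gamma(k,θ) with k>1 has mode (k−1)θ, so θ = 1180/(k−1).
Need P(X < 2910) = 0.99 with θ tied to k this way. Start at k = 2, θ = 1180: P(X<2910) ≈ 0.706.
Too low — raise k to concentrate. Iterating converges to k ≈ 6.78.
Then θ = 1180/(6.78−1) ≈ 204.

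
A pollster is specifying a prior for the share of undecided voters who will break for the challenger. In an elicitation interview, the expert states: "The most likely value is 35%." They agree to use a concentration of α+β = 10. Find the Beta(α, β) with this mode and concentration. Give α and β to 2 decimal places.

For α,β > 1 the Beta mode is (α−1)/(α+β−2). With α+β = 10, the mode is (α−1)/8.
Set (α−1)/8 = 0.35 → α = 1 + 0.35·8 = 3.80.
β = 10 − α = 6.20.

α = 3.80, β = 6.20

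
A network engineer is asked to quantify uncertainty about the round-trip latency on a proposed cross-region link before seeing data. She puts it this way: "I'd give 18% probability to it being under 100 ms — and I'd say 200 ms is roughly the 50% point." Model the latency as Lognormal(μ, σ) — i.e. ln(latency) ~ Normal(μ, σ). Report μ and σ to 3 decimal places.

If T ~ Lognormal(μ,σ) then ln T ~ Normal(μ,σ), so the p-quantile of ln T is μ + z_p·σ.
ln(100) = 4.605 and ln(200) = 5.298; z_{0.18} = -0.9154, z_{0.5} = 0.
σ = (5.298 − 4.605)/(0 − (-0.9154)) = 0.757.
μ = 4.605 − (-0.9154)·0.757 = 5.298.

μ ≈ 5.298, σ ≈ 0.757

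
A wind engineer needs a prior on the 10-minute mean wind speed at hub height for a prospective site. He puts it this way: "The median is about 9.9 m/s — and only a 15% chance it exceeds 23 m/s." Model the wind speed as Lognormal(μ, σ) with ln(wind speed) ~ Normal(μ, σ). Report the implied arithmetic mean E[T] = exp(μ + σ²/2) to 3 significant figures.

If T ~ Lognormal(μ,σ) then ln T ~ Normal(μ,σ), so the p-quantile of ln T is μ + z_p·σ.
ln(9.9) = 2.293 and ln(23) = 3.135; z_{0.5} = 0, z_{0.85} = 1.036.
σ = (3.135 − 2.293)/(1.036 − (0)) = 0.813.
μ = 2.293 − (0)·0.813 = 2.293.
E[T] = exp(μ + σ²/2) = exp(2.293 + 0.3308) = 13.8 m/s.

E[T] ≈ 13.8 m/s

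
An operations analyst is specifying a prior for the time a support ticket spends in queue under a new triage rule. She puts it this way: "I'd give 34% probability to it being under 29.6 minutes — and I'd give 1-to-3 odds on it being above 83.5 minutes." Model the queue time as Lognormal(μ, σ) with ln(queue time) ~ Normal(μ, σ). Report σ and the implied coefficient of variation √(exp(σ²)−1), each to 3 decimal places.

σ ≈ 0.954, CV ≈ 1.219

If T ~ Lognormal(μ,σ) then ln T ~ Normal(μ,σ), so the p-quantile of ln T is μ + z_p·σ.
ln(29.6) = 3.388 and ln(83.5) = 4.425; z_{0.34} = -0.4125, z_{0.75} = 0.6745.
σ = (4.425 − 3.388)/(0.6745 − (-0.4125)) = 0.954.
μ = 3.388 − (-0.4125)·0.954 = 3.781.
CV = √(exp(σ²)−1) = √(exp(0.9103)−1) = 1.219.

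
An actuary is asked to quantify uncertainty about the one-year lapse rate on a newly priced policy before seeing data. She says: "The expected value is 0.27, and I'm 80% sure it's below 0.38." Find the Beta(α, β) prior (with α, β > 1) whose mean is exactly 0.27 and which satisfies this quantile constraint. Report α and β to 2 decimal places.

α ≈ 2.84, β ≈ 7.69

With mean 0.27 fixed, write α = 0.27s, β = 0.73s where s = α+β.
Need P(θ < 0.38) = 0.8 under Beta(0.27s, 0.73s). Normal approximation: (q−m)/√(m(1−m)/s) ≈ z_{0.8} = 0.842, so s ≈ 0.27·0.73·(0.842)²/(0.38−0.27)² = 11.5.
At s = 11.5: P(θ<0.38) ≈ 0.809. Adjusting to match 0.8 gives s ≈ 10.53.
So α = 0.27·10.53 ≈ 2.84, β = 0.73·10.53 ≈ 7.69.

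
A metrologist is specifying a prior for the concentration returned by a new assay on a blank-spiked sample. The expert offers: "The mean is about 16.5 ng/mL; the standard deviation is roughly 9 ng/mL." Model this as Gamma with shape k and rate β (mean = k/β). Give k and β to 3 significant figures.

For Gamma(k, rate β): mean = k/β, variance = k/β², so CV = 1/√k.
CV = SD/mean = 9/16.5 = 0.5455, hence k = 1/CV² = 3.36.
Then β = k/mean = 3.36/16.5 = 0.204.

k ≈ 3.36, β ≈ 0.204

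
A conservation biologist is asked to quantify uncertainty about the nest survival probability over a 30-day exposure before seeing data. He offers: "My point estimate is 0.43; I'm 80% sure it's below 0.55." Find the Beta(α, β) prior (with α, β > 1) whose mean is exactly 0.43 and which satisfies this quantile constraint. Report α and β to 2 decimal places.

With mean 0.43 fixed, write α = 0.43s, β = 0.57s where s = α+β.
Need P(θ < 0.55) = 0.8 under Beta(0.43s, 0.57s). Normal approximation: (q−m)/√(m(1−m)/s) ≈ z_{0.8} = 0.842, so s ≈ 0.43·0.57·(0.842)²/(0.55−0.43)² = 12.1.
At s = 12.1: P(θ<0.55) ≈ 0.801. Adjusting to match 0.8 gives s ≈ 11.96.
So α = 0.43·11.96 ≈ 5.14, β = 0.57·11.96 ≈ 6.82.

α ≈ 5.14, β ≈ 6.82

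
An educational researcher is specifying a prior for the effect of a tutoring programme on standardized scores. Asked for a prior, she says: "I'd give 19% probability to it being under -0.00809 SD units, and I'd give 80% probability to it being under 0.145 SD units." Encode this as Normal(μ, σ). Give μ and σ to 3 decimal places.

For Normal(μ,σ), the p-quantile is μ + z_p·σ. Here z_{0.19} = -0.8779, z_{0.8} = 0.8416.
So -0.00809 = μ − 0.8779σ and 0.145 = μ + 0.8416σ.
Subtracting: σ = (0.145 − -0.00809)/(0.8416 − (-0.8779)) = 0.089.
Then μ = -0.00809 − (-0.8779)·0.089 = 0.070.

μ = 0.070, σ = 0.089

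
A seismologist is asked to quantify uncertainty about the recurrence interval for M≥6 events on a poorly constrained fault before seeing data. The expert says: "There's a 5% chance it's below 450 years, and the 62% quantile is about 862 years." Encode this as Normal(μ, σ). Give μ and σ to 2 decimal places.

For Normal(μ,σ), the p-quantile is μ + z_p·σ. Here z_{0.05} = -1.645, z_{0.62} = 0.3055.
So 450 = μ − 1.645σ and 862 = μ + 0.3055σ.
Subtracting: σ = (862 − 450)/(0.3055 − (-1.645)) = 211.25.
Then μ = 450 − (-1.645)·211.25 = 797.47.

μ = 797.47, σ = 211.25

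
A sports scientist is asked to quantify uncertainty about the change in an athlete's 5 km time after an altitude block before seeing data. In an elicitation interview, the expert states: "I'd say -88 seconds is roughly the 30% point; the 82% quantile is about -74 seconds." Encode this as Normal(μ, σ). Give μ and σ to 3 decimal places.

μ = -82.901, σ = 9.724

For Normal(μ,σ), the p-quantile is μ + z_p·σ. Here z_{0.3} = -0.5244, z_{0.82} = 0.9154.
So -88 = μ − 0.5244σ and -74 = μ + 0.9154σ.
Subtracting: σ = (-74 − -88)/(0.9154 − (-0.5244)) = 9.724.
Then μ = -88 − (-0.5244)·9.724 = -82.901.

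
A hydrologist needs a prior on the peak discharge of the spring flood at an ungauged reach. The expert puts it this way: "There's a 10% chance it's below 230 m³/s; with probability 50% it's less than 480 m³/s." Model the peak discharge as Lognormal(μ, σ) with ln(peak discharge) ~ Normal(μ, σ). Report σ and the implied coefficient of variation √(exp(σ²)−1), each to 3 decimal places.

σ ≈ 0.574, CV ≈ 0.625

If T ~ Lognormal(μ,σ) then ln T ~ Normal(μ,σ), so the p-quantile of ln T is μ + z_p·σ.
ln(230) = 5.438 and ln(480) = 6.174; z_{0.1} = -1.282, z_{0.5} = 0.
σ = (6.174 − 5.438)/(0 − (-1.282)) = 0.574.
μ = 5.438 − (-1.282)·0.574 = 6.174.
CV = √(exp(σ²)−1) = √(exp(0.3296)−1) = 0.625.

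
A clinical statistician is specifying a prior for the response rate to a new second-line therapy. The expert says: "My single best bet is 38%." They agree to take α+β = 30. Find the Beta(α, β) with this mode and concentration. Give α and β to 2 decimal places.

α = 11.64, β = 18.36

For α,β > 1 the Beta mode is (α−1)/(α+β−2). With α+β = 30, the mode is (α−1)/28.
Set (α−1)/28 = 0.38 → α = 1 + 0.38·28 = 11.64.
β = 30 − α = 18.36.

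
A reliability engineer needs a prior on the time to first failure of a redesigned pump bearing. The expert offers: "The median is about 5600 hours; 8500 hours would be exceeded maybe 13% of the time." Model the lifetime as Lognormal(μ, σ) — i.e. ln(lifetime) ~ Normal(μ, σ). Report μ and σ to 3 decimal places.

If T ~ Lognormal(μ,σ) then ln T ~ Normal(μ,σ), so the p-quantile of ln T is μ + z_p·σ.
ln(5600) = 8.631 and ln(8500) = 9.048; z_{0.5} = 0, z_{0.87} = 1.126.
σ = (9.048 − 8.631)/(1.126 − (0)) = 0.370.
μ = 8.631 − (0)·0.370 = 8.631.

μ ≈ 8.631, σ ≈ 0.370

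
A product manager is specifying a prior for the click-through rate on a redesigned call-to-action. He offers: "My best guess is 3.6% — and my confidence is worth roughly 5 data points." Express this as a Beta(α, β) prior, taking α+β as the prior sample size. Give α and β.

α = 0.18, β = 4.82

Under the effective-sample-size interpretation, Beta(α, β) has prior mean α/(α+β) and prior sample size α+β.
So α+β = 5 and α/(α+β) = 0.036, giving α = 0.036·5 = 0.18 and β = 5 − 0.18 = 4.82.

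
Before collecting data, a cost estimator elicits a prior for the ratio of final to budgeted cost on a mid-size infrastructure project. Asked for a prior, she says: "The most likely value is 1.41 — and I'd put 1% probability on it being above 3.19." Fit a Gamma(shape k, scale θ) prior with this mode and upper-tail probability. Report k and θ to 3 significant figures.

Gamma(k,θ) with k>1 has mode (k−1)θ, so θ = 1.41/(k−1).
Need P(X < 3.19) = 0.99 with θ tied to k this way. Start at k = 2, θ = 1.41: P(X<3.19) ≈ 0.660.
Too low — raise k to concentrate. Iterating converges to k ≈ 8.19.
Then θ = 1.41/(8.19−1) ≈ 0.196.

k ≈ 8.19, θ ≈ 0.196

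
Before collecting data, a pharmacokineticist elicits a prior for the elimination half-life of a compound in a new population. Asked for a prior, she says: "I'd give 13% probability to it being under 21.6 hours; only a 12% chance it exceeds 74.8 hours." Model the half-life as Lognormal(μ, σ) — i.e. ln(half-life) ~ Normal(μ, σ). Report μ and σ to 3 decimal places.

μ ≈ 3.681, σ ≈ 0.540

If T ~ Lognormal(μ,σ) then ln T ~ Normal(μ,σ), so the p-quantile of ln T is μ + z_p·σ.
ln(21.6) = 3.073 and ln(74.8) = 4.315; z_{0.13} = -1.126, z_{0.88} = 1.175.
σ = (4.315 − 3.073)/(1.175 − (-1.126)) = 0.540.
μ = 3.073 − (-1.126)·0.540 = 3.681.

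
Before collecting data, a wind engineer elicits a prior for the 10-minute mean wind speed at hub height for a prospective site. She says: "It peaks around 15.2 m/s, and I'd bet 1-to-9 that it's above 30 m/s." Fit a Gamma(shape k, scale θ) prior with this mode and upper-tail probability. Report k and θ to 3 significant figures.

Gamma(k,θ) with k>1 has mode (k−1)θ, so θ = 15.2/(k−1).
Need P(X < 30) = 0.9 with θ tied to k this way. Start at k = 2, θ = 15.2: P(X<30) ≈ 0.587.
Too low — raise k to concentrate. Iterating converges to k ≈ 5.15.
Then θ = 15.2/(5.15−1) ≈ 3.67.

k ≈ 5.15, θ ≈ 3.67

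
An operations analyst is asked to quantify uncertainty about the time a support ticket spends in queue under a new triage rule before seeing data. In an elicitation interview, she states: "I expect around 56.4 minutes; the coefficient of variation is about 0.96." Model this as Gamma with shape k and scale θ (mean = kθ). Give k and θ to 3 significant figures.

k ≈ 1.09, θ ≈ 52

For Gamma(k, scale θ): mean = kθ, variance = kθ², so CV = 1/√k.
CV = 0.96, hence k = 1/CV² = 1.09.
Then θ = mean/k = 56.4/1.09 = 52.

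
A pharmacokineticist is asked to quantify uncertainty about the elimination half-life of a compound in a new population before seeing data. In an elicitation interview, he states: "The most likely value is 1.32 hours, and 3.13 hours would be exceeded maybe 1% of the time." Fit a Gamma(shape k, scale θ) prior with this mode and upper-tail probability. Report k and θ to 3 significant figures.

Gamma(k,θ) with k>1 has mode (k−1)θ, so θ = 1.32/(k−1).
Need P(X < 3.13) = 0.99 with θ tied to k this way. Start at k = 2, θ = 1.32: P(X<3.13) ≈ 0.685.
Too low — raise k to concentrate. Iterating converges to k ≈ 7.37.
Then θ = 1.32/(7.37−1) ≈ 0.207.

k ≈ 7.37, θ ≈ 0.207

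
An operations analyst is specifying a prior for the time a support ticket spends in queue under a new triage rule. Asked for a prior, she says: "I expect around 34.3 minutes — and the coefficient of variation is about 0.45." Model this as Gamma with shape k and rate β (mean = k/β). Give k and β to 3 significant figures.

For Gamma(k, rate β): mean = k/β, variance = k/β², so CV = 1/√k.
CV = 0.45, hence k = 1/CV² = 4.94.
Then β = k/mean = 4.94/34.3 = 0.144.

k ≈ 4.94, β ≈ 0.144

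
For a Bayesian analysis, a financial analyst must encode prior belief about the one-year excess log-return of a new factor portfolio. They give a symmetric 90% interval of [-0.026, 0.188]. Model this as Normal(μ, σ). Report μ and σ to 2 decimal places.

μ = 0.08, σ = 0.07

A symmetric 90% interval runs μ ± z·σ with z = 1.645.
Half-width = 0.107, so σ = 0.107/1.645 = 0.07.
μ is the interval midpoint, 0.08.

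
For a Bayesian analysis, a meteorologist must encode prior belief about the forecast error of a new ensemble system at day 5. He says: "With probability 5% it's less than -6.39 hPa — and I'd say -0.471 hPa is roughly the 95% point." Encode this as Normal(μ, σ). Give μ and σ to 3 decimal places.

μ = -3.430, σ = 1.799

The p-quantile of Normal(μ,σ) is μ + z_p·σ, with z_{0.05} = -1.645 and z_{0.95} = 1.645.
Eliminate σ: μ = (z₂·x₁ − z₁·x₂)/(z₂ − z₁) = (1.645·-6.39 − (-1.645)·-0.471)/3.29 = -3.430.
Then σ = (x₂ − x₁)/(z₂ − z₁) = (-0.471 − -6.39)/3.29 = 1.799.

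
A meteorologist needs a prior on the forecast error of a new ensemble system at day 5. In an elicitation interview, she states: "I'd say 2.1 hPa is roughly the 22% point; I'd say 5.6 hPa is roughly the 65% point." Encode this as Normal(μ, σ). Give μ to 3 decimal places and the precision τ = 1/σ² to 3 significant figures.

For Normal(μ,σ), the p-quantile is μ + z_p·σ. Here z_{0.22} = -0.7722, z_{0.65} = 0.3853.
So 2.1 = μ − 0.7722σ and 5.6 = μ + 0.3853σ.
Subtracting: σ = (5.6 − 2.1)/(0.3853 − (-0.7722)) = 3.024.
Then μ = 2.1 − (-0.7722)·3.024 = 4.435.
Precision τ = 1/σ² = 1/3.024² = 0.109.

μ = 4.435, τ = 0.109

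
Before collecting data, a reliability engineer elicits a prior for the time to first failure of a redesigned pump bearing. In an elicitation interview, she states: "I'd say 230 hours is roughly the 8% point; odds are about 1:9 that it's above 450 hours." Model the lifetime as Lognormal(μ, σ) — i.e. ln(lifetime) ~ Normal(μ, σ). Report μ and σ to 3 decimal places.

μ ≈ 5.789, σ ≈ 0.250

If T ~ Lognormal(μ,σ) then ln T ~ Normal(μ,σ), so the p-quantile of ln T is μ + z_p·σ.
ln(230) = 5.438 and ln(450) = 6.109; z_{0.08} = -1.405, z_{0.9} = 1.282.
σ = (6.109 − 5.438)/(1.282 − (-1.405)) = 0.250.
μ = 5.438 − (-1.405)·0.250 = 5.789.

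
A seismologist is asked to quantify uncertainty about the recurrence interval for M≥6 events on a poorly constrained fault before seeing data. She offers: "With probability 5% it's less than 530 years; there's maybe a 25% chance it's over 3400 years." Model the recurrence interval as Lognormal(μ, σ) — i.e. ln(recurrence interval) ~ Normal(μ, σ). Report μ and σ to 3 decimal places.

μ ≈ 7.591, σ ≈ 0.801

If T ~ Lognormal(μ,σ) then ln T ~ Normal(μ,σ), so the p-quantile of ln T is μ + z_p·σ.
ln(530) = 6.273 and ln(3400) = 8.132; z_{0.05} = -1.645, z_{0.75} = 0.6745.
σ = (8.132 − 6.273)/(0.6745 − (-1.645)) = 0.801.
μ = 6.273 − (-1.645)·0.801 = 7.591.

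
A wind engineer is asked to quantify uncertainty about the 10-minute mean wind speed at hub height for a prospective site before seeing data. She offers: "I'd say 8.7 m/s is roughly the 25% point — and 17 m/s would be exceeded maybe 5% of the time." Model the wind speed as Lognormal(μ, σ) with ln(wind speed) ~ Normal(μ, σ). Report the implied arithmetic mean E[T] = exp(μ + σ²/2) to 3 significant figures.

If T ~ Lognormal(μ,σ) then ln T ~ Normal(μ,σ), so the p-quantile of ln T is μ + z_p·σ.
ln(8.7) = 2.163 and ln(17) = 2.833; z_{0.25} = -0.6745, z_{0.95} = 1.645.
σ = (2.833 − 2.163)/(1.645 − (-0.6745)) = 0.289.
μ = 2.163 − (-0.6745)·0.289 = 2.358.
E[T] = exp(μ + σ²/2) = exp(2.358 + 0.0417) = 11 m/s.

E[T] ≈ 11 m/s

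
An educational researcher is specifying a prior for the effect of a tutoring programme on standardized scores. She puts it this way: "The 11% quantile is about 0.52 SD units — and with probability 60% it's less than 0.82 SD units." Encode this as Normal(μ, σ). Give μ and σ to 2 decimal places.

μ = 0.77, σ = 0.20

The p-quantile of Normal(μ,σ) is μ + z_p·σ, with z_{0.11} = -1.227 and z_{0.6} = 0.2533.
Eliminate σ: μ = (z₂·x₁ − z₁·x₂)/(z₂ − z₁) = (0.2533·0.52 − (-1.227)·0.82)/1.48 = 0.77.
Then σ = (x₂ − x₁)/(z₂ − z₁) = (0.82 − 0.52)/1.48 = 0.20.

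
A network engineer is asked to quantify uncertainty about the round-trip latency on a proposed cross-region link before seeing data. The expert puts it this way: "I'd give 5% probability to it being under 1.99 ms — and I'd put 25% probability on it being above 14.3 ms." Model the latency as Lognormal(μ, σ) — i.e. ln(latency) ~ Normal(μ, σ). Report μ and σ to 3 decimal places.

If T ~ Lognormal(μ,σ) then ln T ~ Normal(μ,σ), so the p-quantile of ln T is μ + z_p·σ.
ln(1.99) = 0.6881 and ln(14.3) = 2.66; z_{0.05} = -1.645, z_{0.75} = 0.6745.
σ = (2.66 − 0.6881)/(0.6745 − (-1.645)) = 0.850.
μ = 0.6881 − (-1.645)·0.850 = 2.087.

μ ≈ 2.087, σ ≈ 0.850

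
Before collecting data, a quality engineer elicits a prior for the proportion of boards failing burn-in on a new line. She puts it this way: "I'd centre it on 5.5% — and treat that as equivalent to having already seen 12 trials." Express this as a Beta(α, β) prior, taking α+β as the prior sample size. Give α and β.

Under the effective-sample-size interpretation, Beta(α, β) has prior mean α/(α+β) and prior sample size α+β.
So α+β = 12 and α/(α+β) = 0.055, giving α = 0.055·12 = 0.66 and β = 12 − 0.66 = 11.34.

α = 0.66, β = 11.34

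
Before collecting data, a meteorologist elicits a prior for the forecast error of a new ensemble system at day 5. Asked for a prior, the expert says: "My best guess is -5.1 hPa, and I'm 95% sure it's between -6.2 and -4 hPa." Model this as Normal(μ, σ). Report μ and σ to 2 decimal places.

μ = -5.10, σ = 0.56

A symmetric 95% interval runs μ ± z·σ with z = 1.96.
Half-width = 1.1, so σ = 1.1/1.96 = 0.56.
μ is the stated best guess, -5.10.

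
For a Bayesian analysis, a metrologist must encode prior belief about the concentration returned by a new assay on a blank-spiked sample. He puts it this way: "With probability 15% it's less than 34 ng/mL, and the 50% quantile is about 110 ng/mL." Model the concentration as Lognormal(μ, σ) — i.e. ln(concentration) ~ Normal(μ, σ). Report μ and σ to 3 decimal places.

If T ~ Lognormal(μ,σ) then ln T ~ Normal(μ,σ), so the p-quantile of ln T is μ + z_p·σ.
ln(34) = 3.526 and ln(110) = 4.7; z_{0.15} = -1.036, z_{0.5} = 0.
σ = (4.7 − 3.526)/(0 − (-1.036)) = 1.133.
μ = 3.526 − (-1.036)·1.133 = 4.700.

μ ≈ 4.700, σ ≈ 1.133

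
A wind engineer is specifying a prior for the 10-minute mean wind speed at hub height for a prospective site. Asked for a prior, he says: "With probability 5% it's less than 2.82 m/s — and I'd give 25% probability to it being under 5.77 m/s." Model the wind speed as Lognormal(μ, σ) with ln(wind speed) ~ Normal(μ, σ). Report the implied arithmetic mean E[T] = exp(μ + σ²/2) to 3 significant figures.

E[T] ≈ 12.5 m/s

If T ~ Lognormal(μ,σ) then ln T ~ Normal(μ,σ), so the p-quantile of ln T is μ + z_p·σ.
ln(2.82) = 1.037 and ln(5.77) = 1.753; z_{0.05} = -1.645, z_{0.25} = -0.6745.
σ = (1.753 − 1.037)/(-0.6745 − (-1.645)) = 0.738.
μ = 1.037 − (-1.645)·0.738 = 2.250.
E[T] = exp(μ + σ²/2) = exp(2.250 + 0.2722) = 12.5 m/s.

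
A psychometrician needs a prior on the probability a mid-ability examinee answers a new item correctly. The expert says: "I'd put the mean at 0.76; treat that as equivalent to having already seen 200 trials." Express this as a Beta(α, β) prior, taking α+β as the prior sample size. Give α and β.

α = 152, β = 48

Under the effective-sample-size interpretation, Beta(α, β) has prior mean α/(α+β) and prior sample size α+β.
So α+β = 200 and α/(α+β) = 0.76, giving α = 0.76·200 = 152 and β = 200 − 152 = 48.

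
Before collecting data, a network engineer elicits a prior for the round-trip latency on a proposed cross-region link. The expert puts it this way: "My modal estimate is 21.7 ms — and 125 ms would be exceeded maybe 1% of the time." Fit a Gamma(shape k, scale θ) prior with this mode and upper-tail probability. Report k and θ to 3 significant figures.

k ≈ 2.22, θ ≈ 17.7

Gamma(k,θ) with k>1 has mode (k−1)θ, so θ = 21.7/(k−1).
Need P(X < 125) = 0.99 with θ tied to k this way. Start at k = 2, θ = 21.7: P(X<125) ≈ 0.979.
Too low — raise k to concentrate. Iterating converges to k ≈ 2.22.
Then θ = 21.7/(2.22−1) ≈ 17.7.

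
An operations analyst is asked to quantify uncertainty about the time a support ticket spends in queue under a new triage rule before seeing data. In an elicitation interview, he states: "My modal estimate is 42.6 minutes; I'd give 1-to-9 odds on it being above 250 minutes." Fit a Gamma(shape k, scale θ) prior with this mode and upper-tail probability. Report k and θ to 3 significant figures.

Gamma(k,θ) with k>1 has mode (k−1)θ, so θ = 42.6/(k−1).
Need P(X < 250) = 0.9 with θ tied to k this way. Start at k = 2, θ = 42.6: P(X<250) ≈ 0.981.
Too high — lower k to spread out. Iterating converges to k ≈ 1.54.
Then θ = 42.6/(1.54−1) ≈ 78.2.

k ≈ 1.54, θ ≈ 78.2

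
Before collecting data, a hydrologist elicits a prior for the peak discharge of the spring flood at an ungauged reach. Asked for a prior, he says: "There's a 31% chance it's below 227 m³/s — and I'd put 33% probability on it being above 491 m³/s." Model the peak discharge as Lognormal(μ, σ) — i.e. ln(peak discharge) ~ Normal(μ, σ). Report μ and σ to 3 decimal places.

If T ~ Lognormal(μ,σ) then ln T ~ Normal(μ,σ), so the p-quantile of ln T is μ + z_p·σ.
ln(227) = 5.425 and ln(491) = 6.196; z_{0.31} = -0.4959, z_{0.67} = 0.4399.
σ = (6.196 − 5.425)/(0.4399 − (-0.4959)) = 0.824.
μ = 5.425 − (-0.4959)·0.824 = 5.834.

μ ≈ 5.834, σ ≈ 0.824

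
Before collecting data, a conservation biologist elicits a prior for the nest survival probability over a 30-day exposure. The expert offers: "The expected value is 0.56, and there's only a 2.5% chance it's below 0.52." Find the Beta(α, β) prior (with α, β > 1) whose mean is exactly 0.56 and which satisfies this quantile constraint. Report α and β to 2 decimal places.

With mean 0.56 fixed, write α = 0.56s, β = 0.44s where s = α+β.
Need P(θ < 0.52) = 0.025 under Beta(0.56s, 0.44s). Normal approximation: (q−m)/√(m(1−m)/s) ≈ z_{0.025} = -1.96, so s ≈ 0.56·0.44·(-1.96)²/(0.52−0.56)² = 591.6.
At s = 591.6: P(θ<0.52) ≈ 0.025. Adjusting to match 0.025 gives s ≈ 595.83.
So α = 0.56·595.83 ≈ 333.67, β = 0.44·595.83 ≈ 262.17.

α ≈ 333.67, β ≈ 262.17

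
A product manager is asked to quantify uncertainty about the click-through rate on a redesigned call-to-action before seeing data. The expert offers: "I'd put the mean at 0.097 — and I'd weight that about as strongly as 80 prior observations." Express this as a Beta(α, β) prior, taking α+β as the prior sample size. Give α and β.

α = 7.76, β = 72.24

Under the effective-sample-size interpretation, Beta(α, β) has prior mean α/(α+β) and prior sample size α+β.
So α+β = 80 and α/(α+β) = 0.097, giving α = 0.097·80 = 7.76 and β = 80 − 7.76 = 72.24.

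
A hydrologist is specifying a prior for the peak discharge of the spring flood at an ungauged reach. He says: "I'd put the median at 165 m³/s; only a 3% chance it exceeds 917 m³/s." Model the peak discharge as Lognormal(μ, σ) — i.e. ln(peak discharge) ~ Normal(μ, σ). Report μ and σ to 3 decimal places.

μ ≈ 5.106, σ ≈ 0.912

If T ~ Lognormal(μ,σ) then ln T ~ Normal(μ,σ), so the p-quantile of ln T is μ + z_p·σ.
ln(165) = 5.106 and ln(917) = 6.821; z_{0.5} = 0, z_{0.97} = 1.881.
σ = (6.821 − 5.106)/(1.881 − (0)) = 0.912.
μ = 5.106 − (0)·0.912 = 5.106.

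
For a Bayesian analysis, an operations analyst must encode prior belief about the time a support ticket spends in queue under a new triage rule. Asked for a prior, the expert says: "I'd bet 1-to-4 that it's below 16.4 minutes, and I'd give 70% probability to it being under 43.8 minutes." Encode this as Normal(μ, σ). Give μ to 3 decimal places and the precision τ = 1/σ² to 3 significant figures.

μ = 33.281, τ = 0.00249

The p-quantile of Normal(μ,σ) is μ + z_p·σ, with z_{0.2} = -0.8416 and z_{0.7} = 0.5244.
Eliminate σ: μ = (z₂·x₁ − z₁·x₂)/(z₂ − z₁) = (0.5244·16.4 − (-0.8416)·43.8)/1.366 = 33.281.
Then σ = (x₂ − x₁)/(z₂ − z₁) = (43.8 − 16.4)/1.366 = 20.058.
Precision τ = 1/σ² = 1/20.06² = 0.00249.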